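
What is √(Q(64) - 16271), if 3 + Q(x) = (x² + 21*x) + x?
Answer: I*√10770 ≈ 103.78*I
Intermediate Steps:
Q(x) = -3 + x² + 22*x (Q(x) = -3 + ((x² + 21*x) + x) = -3 + (x² + 22*x) = -3 + x² + 22*x)
√(Q(64) - 16271) = √((-3 + 64² + 22*64) - 16271) = √((-3 + 4096 + 1408) - 16271) = √(5501 - 16271) = √(-10770) = I*√10770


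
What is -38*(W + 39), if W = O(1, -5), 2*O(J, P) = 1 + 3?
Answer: -1558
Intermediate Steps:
O(J, P) = 2 (O(J, P) = (1 + 3)/2 = (½)*4 = 2)
W = 2
-38*(W + 39) = -38*(2 + 39) = -38*41 = -1558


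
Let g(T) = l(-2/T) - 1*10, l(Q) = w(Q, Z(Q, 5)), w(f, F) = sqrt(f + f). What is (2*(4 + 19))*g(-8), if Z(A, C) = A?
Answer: -460 + 23*sqrt(2) ≈ -427.47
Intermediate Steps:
w(f, F) = sqrt(2)*sqrt(f) (w(f, F) = sqrt(2*f) = sqrt(2)*sqrt(f))
l(Q) = sqrt(2)*sqrt(Q)
g(T) = -10 + 2*sqrt(-1/T) (g(T) = sqrt(2)*sqrt(-2/T) - 1*10 = sqrt(2)*(sqrt(2)*sqrt(-1/T)) - 10 = 2*sqrt(-1/T) - 10 = -10 + 2*sqrt(-1/T))
(2*(4 + 19))*g(-8) = (2*(4 + 19))*(-10 + 2*sqrt(-1/(-8))) = (2*23)*(-10 + 2*sqrt(-1*(-1/8))) = 46*(-10 + 2*sqrt(1/8)) = 46*(-10 + 2*(sqrt(2)/4)) = 46*(-10 + sqrt(2)/2) = -460 + 23*sqrt(2)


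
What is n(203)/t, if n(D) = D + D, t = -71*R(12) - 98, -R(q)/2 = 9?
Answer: 203/590 ≈ 0.34407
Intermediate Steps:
R(q) = -18 (R(q) = -2*9 = -18)
t = 1180 (t = -71*(-18) - 98 = 1278 - 98 = 1180)
n(D) = 2*D
n(203)/t = (2*203)/1180 = 406*(1/1180) = 203/590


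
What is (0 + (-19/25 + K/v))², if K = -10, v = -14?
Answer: 64/30625 ≈ 0.0020898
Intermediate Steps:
(0 + (-19/25 + K/v))² = (0 + (-19/25 - 10/(-14)))² = (0 + (-19*1/25 - 10*(-1/14)))² = (0 + (-19/25 + 5/7))² = (0 - 8/175)² = (-8/175)² = 64/30625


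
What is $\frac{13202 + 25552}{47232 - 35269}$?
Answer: $\frac{38754}{11963} \approx 3.2395$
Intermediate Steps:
$\frac{13202 + 25552}{47232 - 35269} = \frac{38754}{11963}$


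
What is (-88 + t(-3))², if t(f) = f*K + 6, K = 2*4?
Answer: 11236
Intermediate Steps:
K = 8
t(f) = 6 + 8*f (t(f) = f*8 + 6 = 8*f + 6 = 6 + 8*f)
(-88 + t(-3))² = (-88 + (6 + 8*(-3)))² = (-88 + (6 - 24))² = (-88 - 18)² = (-106)² = 11236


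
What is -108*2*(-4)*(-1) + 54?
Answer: -810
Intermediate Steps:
-108*2*(-4)*(-1) + 54 = -(-864)*(-1) + 54 = -108*8 + 54 = -864 + 54 = -810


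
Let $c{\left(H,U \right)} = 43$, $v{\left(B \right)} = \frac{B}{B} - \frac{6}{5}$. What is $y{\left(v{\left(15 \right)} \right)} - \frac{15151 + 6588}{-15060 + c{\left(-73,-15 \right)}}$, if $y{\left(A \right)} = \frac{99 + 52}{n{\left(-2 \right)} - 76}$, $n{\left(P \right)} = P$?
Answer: $- \frac{571925}{1171326} \approx -0.48827$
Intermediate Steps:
$v{\left(B \right)} = - \frac{1}{5}$ ($v{\left(B \right)} = 1 - \frac{6}{5} = - \frac{1}{5}$)
$y{\left(A \right)} = - \frac{151}{78}$ ($y{\left(A \right)} = \frac{99 + 52}{-2 - 76} = \frac{151}{-78} = 151 \left(- \frac{1}{78}\right) = - \frac{151}{78}$)
$y{\left(v{\left(15 \right)} \right)} - \frac{15151 + 6588}{-15060 + c{\left(-73,-15 \right)}} = - \frac{151}{78} - \frac{15151 + 6588}{-15060 + 43} = - \frac{151}{78} - \frac{21739}{-15017} = - \frac{151}{78} - 21739 \left(- \frac{1}{15017}\right) = - \frac{151}{78} - - \frac{21739}{15017} = - \frac{151}{78} + \frac{21739}{15017} = - \frac{571925}{1171326}$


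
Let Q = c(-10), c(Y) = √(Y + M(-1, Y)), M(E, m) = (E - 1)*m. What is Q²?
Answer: 10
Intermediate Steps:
M(E, m) = m*(-1 + E) (M(E, m) = (-1 + E)*m = m*(-1 + E))
c(Y) = √(-Y) (c(Y) = √(Y + Y*(-1 - 1)) = √(Y + Y*(-2)) = √(Y - 2*Y) = √(-Y))
Q = √10 (Q = √(-1*(-10)) = √10 ≈ 3.1623)
Q² = (√10)² = 10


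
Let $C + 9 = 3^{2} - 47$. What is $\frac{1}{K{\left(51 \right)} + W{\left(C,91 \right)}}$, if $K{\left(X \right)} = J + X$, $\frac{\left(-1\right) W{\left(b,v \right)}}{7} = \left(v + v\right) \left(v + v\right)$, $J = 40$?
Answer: $- \frac{1}{231777} \approx -4.3145 \cdot 10^{-6}$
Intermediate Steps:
$C = -47$ ($C = -9 - \left(47 - 3^{2}\right) = -9 + \left(9 - 47\right) = -9 - 38 = -47$)
$W{\left(b,v \right)} = - 28 v^{2}$ ($W{\left(b,v \right)} = - 7 \left(v + v\right) \left(v + v\right) = - 7 \cdot 2 v 2 v = - 7 \cdot 4 v^{2} = - 28 v^{2}$)
$K{\left(X \right)} = 40 + X$
$\frac{1}{K{\left(51 \right)} + W{\left(C,91 \right)}} = \frac{1}{\left(40 + 51\right) - 28 \cdot 91^{2}} = \frac{1}{91 - 231868} = \frac{1}{-231777} = - \frac{1}{231777}$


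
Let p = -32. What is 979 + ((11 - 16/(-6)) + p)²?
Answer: 11836/9 ≈ 1315.1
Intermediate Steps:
979 + ((11 - 16/(-6)) + p)² = 979 + ((11 - 16/(-6)) - 32)² = 979 + ((11 - 16*(-1)/6) - 32)² = 979 + ((11 - 1*(-8/3)) - 32)² = 979 + ((11 + 8/3) - 32)² = 979 + (41/3 - 32)² = 979 + (-55/3)² = 979 + 3025/9 = 11836/9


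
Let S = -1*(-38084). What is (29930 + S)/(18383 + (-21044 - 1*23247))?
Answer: -34007/12954 ≈ -2.6252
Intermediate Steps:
S = 38084
(29930 + S)/(18383 + (-21044 - 1*23247)) = (29930 + 38084)/(18383 + (-21044 - 1*23247)) = 68014/(18383 + (-21044 - 23247)) = 68014/(18383 - 44291) = 68014/(-25908) = 68014*(-1/25908) = -34007/12954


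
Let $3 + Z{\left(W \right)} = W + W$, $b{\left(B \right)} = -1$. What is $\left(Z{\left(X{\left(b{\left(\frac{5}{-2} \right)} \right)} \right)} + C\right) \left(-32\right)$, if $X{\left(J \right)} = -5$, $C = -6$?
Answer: $608$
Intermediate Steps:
$Z{\left(W \right)} = -3 + 2 W$ ($Z{\left(W \right)} = -3 + \left(W + W\right) = -3 + 2 W$)
$\left(Z{\left(X{\left(b{\left(\frac{5}{-2} \right)} \right)} \right)} + C\right) \left(-32\right) = \left(\left(-3 + 2 \left(-5\right)\right) - 6\right) \left(-32\right) = \left(\left(-3 - 10\right) - 6\right) \left(-32\right) = \left(-13 - 6\right) \left(-32\right) = \left(-19\right) \left(-32\right) = 608$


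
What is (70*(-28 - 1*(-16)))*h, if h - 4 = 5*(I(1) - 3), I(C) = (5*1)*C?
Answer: -11760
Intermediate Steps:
I(C) = 5*C
h = 14 (h = 4 + 5*(5*1 - 3) = 4 + 5*(5 - 3) = 4 + 5*2 = 4 + 10 = 14)
(70*(-28 - 1*(-16)))*h = (70*(-28 - 1*(-16)))*14 = (70*(-28 + 16))*14 = (70*(-12))*14 = -840*14 = -11760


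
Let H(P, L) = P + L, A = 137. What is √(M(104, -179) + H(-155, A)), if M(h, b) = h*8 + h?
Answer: 3*√102 ≈ 30.299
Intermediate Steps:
M(h, b) = 9*h (M(h, b) = 8*h + h = 9*h)
H(P, L) = L + P
√(M(104, -179) + H(-155, A)) = √(9*104 + (137 - 155)) = √(936 - 18) = √918 = 3*√102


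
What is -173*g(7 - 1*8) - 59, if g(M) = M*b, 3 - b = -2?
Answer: 806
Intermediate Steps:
b = 5 (b = 3 - 1*(-2) = 3 + 2 = 5)
g(M) = 5*M (g(M) = M*5 = 5*M)
-173*g(7 - 1*8) - 59 = -865*(7 - 1*8) - 59 = -865*(7 - 8) - 59 = -865*(-1) - 59 = -173*(-5) - 59 = 865 - 59 = 806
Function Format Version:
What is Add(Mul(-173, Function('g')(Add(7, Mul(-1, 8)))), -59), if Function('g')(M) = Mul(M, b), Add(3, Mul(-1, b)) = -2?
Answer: 806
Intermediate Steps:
b = 5 (b = Add(3, Mul(-1, -2)) = Add(3, 2) = 5)
Function('g')(M) = Mul(5, M) (Function('g')(M) = Mul(M, 5) = Mul(5, M))
Add(Mul(-173, Function('g')(Add(7, Mul(-1, 8)))), -59) = Add(Mul(-173, Mul(5, Add(7, Mul(-1, 8)))), -59) = Add(Mul(-173, Mul(5, Add(7, -8))), -59) = Add(Mul(-173, Mul(5, -1)), -59) = Add(Mul(-173, -5), -59) = Add(865, -59) = 806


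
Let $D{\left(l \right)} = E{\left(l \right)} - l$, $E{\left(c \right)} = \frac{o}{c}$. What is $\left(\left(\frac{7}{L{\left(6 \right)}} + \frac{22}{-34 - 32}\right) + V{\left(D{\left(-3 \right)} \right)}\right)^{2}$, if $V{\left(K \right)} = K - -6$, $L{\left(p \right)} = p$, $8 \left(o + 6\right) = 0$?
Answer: $\frac{5041}{36} \approx 140.03$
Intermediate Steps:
$o = -6$ ($o = -6 + \frac{1}{8} \cdot 0 = -6 + 0 = -6$)
$E{\left(c \right)} = - \frac{6}{c}$
$D{\left(l \right)} = - l - \frac{6}{l}$ ($D{\left(l \right)} = - \frac{6}{l} - l = - l - \frac{6}{l}$)
$V{\left(K \right)} = 6 + K$ ($V{\left(K \right)} = K + 6 = 6 + K$)
$\left(\left(\frac{7}{L{\left(6 \right)}} + \frac{22}{-34 - 32}\right) + V{\left(D{\left(-3 \right)} \right)}\right)^{2} = \left(\left(\frac{7}{6} + \frac{22}{-34 - 32}\right) + \left(6 - \left(-3 + \frac{6}{-3}\right)\right)\right)^{2} = \left(\left(7 \cdot \frac{1}{6} + \frac{22}{-66}\right) + \left(6 + \left(3 - -2\right)\right)\right)^{2} = \left(\left(\frac{7}{6} + 22 \left(- \frac{1}{66}\right)\right) + \left(6 + \left(3 + 2\right)\right)\right)^{2} = \left(\left(\frac{7}{6} - \frac{1}{3}\right) + \left(6 + 5\right)\right)^{2} = \left(\frac{5}{6} + 11\right)^{2} = \left(\frac{71}{6}\right)^{2} = \frac{5041}{36}$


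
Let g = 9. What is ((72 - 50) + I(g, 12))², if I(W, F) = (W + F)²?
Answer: 214369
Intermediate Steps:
I(W, F) = (F + W)²
((72 - 50) + I(g, 12))² = ((72 - 50) + (12 + 9)²)² = (22 + 21²)² = (22 + 441)² = 463² = 214369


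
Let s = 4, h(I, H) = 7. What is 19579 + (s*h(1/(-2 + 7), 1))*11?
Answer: 19887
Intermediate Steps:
19579 + (s*h(1/(-2 + 7), 1))*11 = 19579 + (4*7)*11 = 19579 + 28*11 = 19579 + 308 = 19887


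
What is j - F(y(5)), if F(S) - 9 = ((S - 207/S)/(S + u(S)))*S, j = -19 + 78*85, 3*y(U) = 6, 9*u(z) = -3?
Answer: 33619/5 ≈ 6723.8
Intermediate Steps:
u(z) = -1/3 (u(z) = (1/9)*(-3) = -1/3)
y(U) = 2 (y(U) = (1/3)*6 = 2)
j = 6611 (j = -19 + 6630 = 6611)
F(S) = 9 + S*(S - 207/S)/(-1/3 + S) (F(S) = 9 + ((S - 207/S)/(S - 1/3))*S = 9 + ((S - 207/S)/(-1/3 + S))*S = 9 + S*(S - 207/S)/(-1/3 + S))
j - F(y(5)) = 6611 - 3*(-210 + 2**2 + 9*2)/(-1 + 3*2) = 6611 - 3*(-210 + 4 + 18)/(-1 + 6) = 6611 - 3*(-188)/5 = 6611 - 1*(-564/5) = 6611 + 564/5 = 33619/5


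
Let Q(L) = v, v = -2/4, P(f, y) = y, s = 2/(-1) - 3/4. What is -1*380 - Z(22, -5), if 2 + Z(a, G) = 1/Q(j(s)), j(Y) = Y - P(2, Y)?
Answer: -376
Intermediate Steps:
s = -11/4 (s = 2*(-1) - 3*¼ = -2 - ¾ = -11/4 ≈ -2.7500)
j(Y) = 0 (j(Y) = Y - Y = 0)
v = -½ (v = -2*¼ = -½ ≈ -0.50000)
Q(L) = -½
Z(a, G) = -4 (Z(a, G) = -2 + 1/(-½) = -2 - 2 = -4)
-1*380 - Z(22, -5) = -1*380 - 1*(-4) = -380 + 4 = -376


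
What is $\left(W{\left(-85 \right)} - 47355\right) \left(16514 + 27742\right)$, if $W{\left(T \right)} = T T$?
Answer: $-1775993280$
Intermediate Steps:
$W{\left(T \right)} = T^{2}$
$\left(W{\left(-85 \right)} - 47355\right) \left(16514 + 27742\right) = \left(\left(-85\right)^{2} - 47355\right) \left(16514 + 27742\right) = \left(7225 - 47355\right) 44256 = \left(-40130\right) 44256 = -1775993280$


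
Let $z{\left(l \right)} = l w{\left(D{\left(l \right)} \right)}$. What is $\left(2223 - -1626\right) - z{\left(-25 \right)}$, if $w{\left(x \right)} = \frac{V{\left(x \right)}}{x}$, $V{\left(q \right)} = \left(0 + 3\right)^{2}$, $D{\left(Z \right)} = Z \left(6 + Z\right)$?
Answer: $\frac{73140}{19} \approx 3849.5$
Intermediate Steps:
$V{\left(q \right)} = 9$ ($V{\left(q \right)} = 3^{2} = 9$)
$w{\left(x \right)} = \frac{9}{x}$
$z{\left(l \right)} = \frac{9}{6 + l}$ ($z{\left(l \right)} = l \frac{9}{l \left(6 + l\right)} = \frac{9}{6 + l}$)
$\left(2223 - -1626\right) - z{\left(-25 \right)} = \left(2223 - -1626\right) - \frac{9}{6 - 25} = \left(2223 + 1626\right) - \frac{9}{-19} = 3849 - 9 \left(- \frac{1}{19}\right) = 3849 - - \frac{9}{19} = 3849 + \frac{9}{19} = \frac{73140}{19}$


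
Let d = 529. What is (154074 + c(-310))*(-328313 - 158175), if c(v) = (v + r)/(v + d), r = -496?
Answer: -16414786203200/219 ≈ -7.4953e+10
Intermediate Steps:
c(v) = (-496 + v)/(529 + v) (c(v) = (v - 496)/(v + 529) = (-496 + v)/(529 + v))
(154074 + c(-310))*(-328313 - 158175) = (154074 + (-496 - 310)/(529 - 310))*(-328313 - 158175) = (154074 - 806/219)*(-486488) = (33741400/219)*(-486488) = -16414786203200/219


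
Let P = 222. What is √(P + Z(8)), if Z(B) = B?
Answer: √230 ≈ 15.166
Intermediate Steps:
√(P + Z(8)) = √(222 + 8) = √230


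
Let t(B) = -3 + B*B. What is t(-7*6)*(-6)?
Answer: -10566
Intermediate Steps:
t(B) = -3 + B²
t(-7*6)*(-6) = (-3 + (-7*6)²)*(-6) = (-3 + (-42)²)*(-6) = (-3 + 1764)*(-6) = 1761*(-6) = -10566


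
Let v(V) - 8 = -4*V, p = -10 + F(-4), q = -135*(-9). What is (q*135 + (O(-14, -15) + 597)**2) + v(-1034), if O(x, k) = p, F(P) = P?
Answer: 508058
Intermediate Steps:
q = 1215
p = -14 (p = -10 - 4 = -14)
v(V) = 8 - 4*V
O(x, k) = -14
(q*135 + (O(-14, -15) + 597)**2) + v(-1034) = (1215*135 + (-14 + 597)**2) + (8 - 4*(-1034)) = (164025 + 583**2) + (8 + 4136) = (164025 + 339889) + 4144 = 503914 + 4144 = 508058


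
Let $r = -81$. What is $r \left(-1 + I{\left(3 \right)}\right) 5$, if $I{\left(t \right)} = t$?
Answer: $-810$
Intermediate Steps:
$r \left(-1 + I{\left(3 \right)}\right) 5 = - 81 \left(-1 + 3\right) 5 = - 81 \cdot 2 \cdot 5 = \left(-81\right) 10 = -810$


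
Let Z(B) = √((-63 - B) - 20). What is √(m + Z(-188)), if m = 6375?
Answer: √(6375 + √105) ≈ 79.908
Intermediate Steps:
Z(B) = √(-83 - B)
√(m + Z(-188)) = √(6375 + √(-83 - 1*(-188))) = √(6375 + √(-83 + 188)) = √(6375 + √105)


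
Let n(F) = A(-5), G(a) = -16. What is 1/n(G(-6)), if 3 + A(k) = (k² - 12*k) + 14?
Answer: 1/96 ≈ 0.010417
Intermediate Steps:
A(k) = 11 + k² - 12*k (A(k) = -3 + ((k² - 12*k) + 14) = -3 + (14 + k² - 12*k) = 11 + k² - 12*k)
n(F) = 96 (n(F) = 11 + (-5)² - 12*(-5) = 11 + 25 + 60 = 96)
1/n(G(-6)) = 1/96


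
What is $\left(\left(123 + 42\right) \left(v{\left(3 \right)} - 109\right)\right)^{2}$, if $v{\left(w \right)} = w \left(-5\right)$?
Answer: $418611600$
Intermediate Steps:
$v{\left(w \right)} = - 5 w$
$\left(\left(123 + 42\right) \left(v{\left(3 \right)} - 109\right)\right)^{2} = \left(\left(123 + 42\right) \left(\left(-5\right) 3 - 109\right)\right)^{2} = \left(165 \left(-15 - 109\right)\right)^{2} = \left(165 \left(-124\right)\right)^{2} = \left(-20460\right)^{2} = 418611600$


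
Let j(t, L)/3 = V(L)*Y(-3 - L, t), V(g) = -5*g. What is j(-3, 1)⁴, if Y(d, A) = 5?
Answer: 31640625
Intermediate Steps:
j(t, L) = -75*L (j(t, L) = 3*(-5*L*5) = 3*(-25*L) = -75*L)
j(-3, 1)⁴ = (-75*1)⁴ = (-75)⁴ = 31640625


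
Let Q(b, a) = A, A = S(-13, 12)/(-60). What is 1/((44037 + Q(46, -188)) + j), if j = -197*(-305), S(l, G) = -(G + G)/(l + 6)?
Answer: 35/3644268 ≈ 9.6041e-6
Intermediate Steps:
S(l, G) = -2*G/(6 + l)
A = -2/35 (A = -2*12/(6 - 13)/(-60) = -2*12/(-7)*(-1/60) = -2*12*(-⅐)*(-1/60) = (24/7)*(-1/60) = -2/35 ≈ -0.057143)
Q(b, a) = -2/35
j = 60085
1/((44037 + Q(46, -188)) + j) = 1/((44037 - 2/35) + 60085) = 1/(1541293/35 + 60085) = 1/(3644268/35) = 35/3644268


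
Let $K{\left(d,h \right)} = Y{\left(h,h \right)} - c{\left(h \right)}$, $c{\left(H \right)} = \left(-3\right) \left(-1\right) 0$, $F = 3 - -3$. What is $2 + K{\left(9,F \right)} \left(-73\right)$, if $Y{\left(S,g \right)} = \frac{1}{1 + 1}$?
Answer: $- \frac{69}{2} \approx -34.5$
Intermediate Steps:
$F = 6$ ($F = 3 + 3 = 6$)
$Y{\left(S,g \right)} = \frac{1}{2}$
$c{\left(H \right)} = 0$ ($c{\left(H \right)} = 3 \cdot 0 = 0$)
$K{\left(d,h \right)} = \frac{1}{2}$ ($K{\left(d,h \right)} = \frac{1}{2} - 0 = \frac{1}{2} + 0 = \frac{1}{2}$)
$2 + K{\left(9,F \right)} \left(-73\right) = 2 + \frac{1}{2} \left(-73\right) = 2 - \frac{73}{2} = - \frac{69}{2}$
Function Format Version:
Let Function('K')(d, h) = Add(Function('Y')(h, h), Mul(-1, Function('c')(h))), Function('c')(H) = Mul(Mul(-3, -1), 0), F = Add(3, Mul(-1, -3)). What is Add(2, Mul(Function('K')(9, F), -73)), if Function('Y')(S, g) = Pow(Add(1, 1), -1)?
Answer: Rational(-69, 2) ≈ -34.500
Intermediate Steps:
F = 6 (F = Add(3, 3) = 6)
Function('Y')(S, g) = Rational(1, 2) (Function('Y')(S, g) = Pow(2, -1) = Rational(1, 2))
Function('c')(H) = 0 (Function('c')(H) = Mul(3, 0) = 0)
Function('K')(d, h) = Rational(1, 2) (Function('K')(d, h) = Add(Rational(1, 2), Mul(-1, 0)) = Add(Rational(1, 2), 0) = Rational(1, 2))
Add(2, Mul(Function('K')(9, F), -73)) = Add(2, Mul(Rational(1, 2), -73)) = Add(2, Rational(-73, 2)) = Rational(-69, 2)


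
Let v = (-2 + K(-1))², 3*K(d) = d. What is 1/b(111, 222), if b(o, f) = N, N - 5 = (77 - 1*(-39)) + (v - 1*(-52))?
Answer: 9/1606 ≈ 0.0056040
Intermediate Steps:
K(d) = d/3
v = 49/9 (v = (-2 + (⅓)*(-1))² = (-2 - ⅓)² = (-7/3)² = 49/9 ≈ 5.4444)
N = 1606/9 (N = 5 + ((77 - 1*(-39)) + (49/9 - 1*(-52))) = 5 + ((77 + 39) + (49/9 + 52)) = 5 + (116 + 517/9) = 5 + 1561/9 = 1606/9 ≈ 178.44)
b(o, f) = 1606/9
1/b(111, 222) = 1/(1606/9) = 9/1606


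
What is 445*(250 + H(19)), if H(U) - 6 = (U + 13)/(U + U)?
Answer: 2171600/19 ≈ 1.1429e+5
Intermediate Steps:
H(U) = 6 + (13 + U)/(2*U) (H(U) = 6 + (U + 13)/(U + U) = 6 + (13 + U)/((2*U)) = 6 + (13 + U)*(1/(2*U)) = 6 + (13 + U)/(2*U))
445*(250 + H(19)) = 445*(250 + (13/2)*(1 + 19)/19) = 445*(250 + (13/2)*(1/19)*20) = 445*(250 + 130/19) = 445*(4880/19) = 2171600/19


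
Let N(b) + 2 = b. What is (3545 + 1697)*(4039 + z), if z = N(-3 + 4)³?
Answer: 21167196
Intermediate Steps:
N(b) = -2 + b
z = -1 (z = (-2 + (-3 + 4))³ = (-2 + 1)³ = (-1)³ = -1)
(3545 + 1697)*(4039 + z) = (3545 + 1697)*(4039 - 1) = 5242*4038 = 21167196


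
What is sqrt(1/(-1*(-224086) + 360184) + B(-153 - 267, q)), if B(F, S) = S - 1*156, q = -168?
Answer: I*sqrt(110604343675330)/584270 ≈ 18.0*I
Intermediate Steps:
B(F, S) = -156 + S (B(F, S) = S - 156 = -156 + S)
sqrt(1/(-1*(-224086) + 360184) + B(-153 - 267, q)) = sqrt(1/(-1*(-224086) + 360184) + (-156 - 168)) = sqrt(1/(224086 + 360184) - 324) = sqrt(1/584270 - 324) = sqrt(-189303479/584270) = I*sqrt(110604343675330)/584270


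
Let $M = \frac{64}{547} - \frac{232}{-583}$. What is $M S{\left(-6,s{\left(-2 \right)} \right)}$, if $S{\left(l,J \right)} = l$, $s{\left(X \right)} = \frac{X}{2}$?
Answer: $- \frac{985296}{318901} \approx -3.0897$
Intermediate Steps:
$s{\left(X \right)} = \frac{X}{2}$ ($s{\left(X \right)} = X \frac{1}{2} = \frac{X}{2}$)
$M = \frac{164216}{318901}$ ($M = 64 \cdot \frac{1}{547} - - \frac{232}{583} = \frac{64}{547} + \frac{232}{583} = \frac{164216}{318901} \approx 0.51494$)
$M S{\left(-6,s{\left(-2 \right)} \right)} = \frac{164216}{318901} \left(-6\right) = - \frac{985296}{318901}$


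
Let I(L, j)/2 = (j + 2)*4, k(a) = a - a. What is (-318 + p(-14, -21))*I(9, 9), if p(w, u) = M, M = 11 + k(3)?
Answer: -27016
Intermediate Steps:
k(a) = 0
M = 11 (M = 11 + 0 = 11)
I(L, j) = 16 + 8*j (I(L, j) = 2*((j + 2)*4) = 2*((2 + j)*4) = 2*(8 + 4*j) = 16 + 8*j)
p(w, u) = 11
(-318 + p(-14, -21))*I(9, 9) = (-318 + 11)*(16 + 8*9) = -307*(16 + 72) = -307*88 = -27016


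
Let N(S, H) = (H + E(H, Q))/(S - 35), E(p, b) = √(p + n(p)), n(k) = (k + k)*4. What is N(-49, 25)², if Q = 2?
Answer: 100/441 ≈ 0.22676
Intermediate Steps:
n(k) = 8*k (n(k) = (2*k)*4 = 8*k)
E(p, b) = 3*√p (E(p, b) = √(p + 8*p) = √(9*p) = 3*√p)
N(S, H) = (H + 3*√H)/(-35 + S) (N(S, H) = (H + 3*√H)/(S - 35) = (H + 3*√H)/(-35 + S))
N(-49, 25)² = ((25 + 3*√25)/(-35 - 49))² = ((25 + 3*5)/(-84))² = (-(25 + 15)/84)² = (-1/84*40)² = (-10/21)² = 100/441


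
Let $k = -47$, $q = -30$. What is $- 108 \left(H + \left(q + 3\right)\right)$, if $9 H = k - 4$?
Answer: $3528$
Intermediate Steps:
$H = - \frac{17}{3}$ ($H = \frac{-47 - 4}{9} = \frac{1}{9} \left(-51\right) = - \frac{17}{3} \approx -5.6667$)
$- 108 \left(H + \left(q + 3\right)\right) = - 108 \left(- \frac{17}{3} + \left(-30 + 3\right)\right) = - 108 \left(- \frac{17}{3} - 27\right) = \left(-108\right) \left(- \frac{98}{3}\right) = 3528$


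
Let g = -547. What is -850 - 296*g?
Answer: 161062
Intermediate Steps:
-850 - 296*g = -850 - 296*(-547) = -850 + 161912 = 161062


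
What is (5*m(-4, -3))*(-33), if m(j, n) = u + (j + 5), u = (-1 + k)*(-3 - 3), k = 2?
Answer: 825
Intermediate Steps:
u = -6 (u = (-1 + 2)*(-3 - 3) = 1*(-6) = -6)
m(j, n) = -1 + j (m(j, n) = -6 + (j + 5) = -6 + (5 + j) = -1 + j)
(5*m(-4, -3))*(-33) = (5*(-1 - 4))*(-33) = (5*(-5))*(-33) = -25*(-33) = 825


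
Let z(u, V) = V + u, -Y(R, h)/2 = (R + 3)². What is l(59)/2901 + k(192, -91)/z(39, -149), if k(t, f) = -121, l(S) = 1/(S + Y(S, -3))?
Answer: 243449009/221317290 ≈ 1.1000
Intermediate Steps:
Y(R, h) = -2*(3 + R)² (Y(R, h) = -2*(R + 3)² = -2*(3 + R)²)
l(S) = 1/(S - 2*(3 + S)²)
l(59)/2901 + k(192, -91)/z(39, -149) = 1/((59 - 2*(3 + 59)²)*2901) - 121/(-149 + 39) = (1/2901)/(59 - 2*62²) - 121/(-110) = (1/2901)/(59 - 2*3844) - 121*(-1/110) = (1/2901)/(59 - 7688) + 11/10 = (1/2901)/(-7629) + 11/10 = -1/7629*1/2901 + 11/10 = -1/22131729 + 11/10 = 243449009/221317290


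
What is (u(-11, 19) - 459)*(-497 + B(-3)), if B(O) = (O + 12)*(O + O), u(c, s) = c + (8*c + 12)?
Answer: 300846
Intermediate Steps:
u(c, s) = 12 + 9*c (u(c, s) = c + (12 + 8*c) = 12 + 9*c)
B(O) = 2*O*(12 + O) (B(O) = (12 + O)*(2*O) = 2*O*(12 + O))
(u(-11, 19) - 459)*(-497 + B(-3)) = ((12 + 9*(-11)) - 459)*(-497 + 2*(-3)*(12 - 3)) = ((12 - 99) - 459)*(-497 + 2*(-3)*9) = (-87 - 459)*(-497 - 54) = -546*(-551) = 300846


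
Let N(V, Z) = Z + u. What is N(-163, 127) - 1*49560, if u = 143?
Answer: -49290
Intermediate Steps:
N(V, Z) = 143 + Z (N(V, Z) = Z + 143 = 143 + Z)
N(-163, 127) - 1*49560 = (143 + 127) - 1*49560 = 270 - 49560 = -49290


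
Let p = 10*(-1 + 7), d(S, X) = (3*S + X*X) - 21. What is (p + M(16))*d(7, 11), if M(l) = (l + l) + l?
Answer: 13068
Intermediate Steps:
M(l) = 3*l (M(l) = 2*l + l = 3*l)
d(S, X) = -21 + X² + 3*S (d(S, X) = (3*S + X²) - 21 = (X² + 3*S) - 21 = -21 + X² + 3*S)
p = 60 (p = 10*6 = 60)
(p + M(16))*d(7, 11) = (60 + 3*16)*(-21 + 11² + 3*7) = (60 + 48)*(-21 + 121 + 21) = 108*121 = 13068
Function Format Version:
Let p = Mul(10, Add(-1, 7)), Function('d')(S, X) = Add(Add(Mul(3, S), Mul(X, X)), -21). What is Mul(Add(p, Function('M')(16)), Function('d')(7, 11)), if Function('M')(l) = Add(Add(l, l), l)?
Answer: 13068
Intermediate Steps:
Function('M')(l) = Mul(3, l) (Function('M')(l) = Add(Mul(2, l), l) = Mul(3, l))
Function('d')(S, X) = Add(-21, Pow(X, 2), Mul(3, S)) (Function('d')(S, X) = Add(Add(Mul(3, S), Pow(X, 2)), -21) = Add(Add(Pow(X, 2), Mul(3, S)), -21) = Add(-21, Pow(X, 2), Mul(3, S)))
p = 60 (p = Mul(10, 6) = 60)
Mul(Add(p, Function('M')(16)), Function('d')(7, 11)) = Mul(Add(60, Mul(3, 16)), Add(-21, Pow(11, 2), Mul(3, 7))) = Mul(Add(60, 48), Add(-21, 121, 21)) = Mul(108, 121) = 13068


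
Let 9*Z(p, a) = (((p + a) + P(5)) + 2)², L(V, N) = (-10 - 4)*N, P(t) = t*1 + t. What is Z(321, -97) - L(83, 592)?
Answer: 130288/9 ≈ 14476.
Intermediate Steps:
P(t) = 2*t (P(t) = t + t = 2*t)
L(V, N) = -14*N
Z(p, a) = (12 + a + p)²/9 (Z(p, a) = (((p + a) + 2*5) + 2)²/9 = (((a + p) + 10) + 2)²/9 = ((10 + a + p) + 2)²/9 = (12 + a + p)²/9)
Z(321, -97) - L(83, 592) = (12 - 97 + 321)²/9 - (-14)*592 = (⅑)*236² - 1*(-8288) = (⅑)*55696 + 8288 = 55696/9 + 8288 = 130288/9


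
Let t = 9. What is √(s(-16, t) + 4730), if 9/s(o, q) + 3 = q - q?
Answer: √4727 ≈ 68.753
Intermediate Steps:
s(o, q) = -3 (s(o, q) = 9/(-3 + (q - q)) = 9/(-3 + 0) = 9/(-3) = 9*(-⅓) = -3)
√(s(-16, t) + 4730) = √(-3 + 4730) = √4727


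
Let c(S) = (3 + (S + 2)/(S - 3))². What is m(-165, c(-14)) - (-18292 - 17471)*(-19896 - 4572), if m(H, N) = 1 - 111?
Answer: -875049194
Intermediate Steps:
c(S) = (3 + (2 + S)/(-3 + S))²
m(H, N) = -110
m(-165, c(-14)) - (-18292 - 17471)*(-19896 - 4572) = -110 - (-18292 - 17471)*(-19896 - 4572) = -110 - (-35763)*(-24468) = -110 - 1*875049084 = -110 - 875049084 = -875049194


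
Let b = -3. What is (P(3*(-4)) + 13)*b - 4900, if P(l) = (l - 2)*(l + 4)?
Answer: -5275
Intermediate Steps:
P(l) = (-2 + l)*(4 + l)
(P(3*(-4)) + 13)*b - 4900 = ((-8 + (3*(-4))² + 2*(3*(-4))) + 13)*(-3) - 4900 = ((-8 + (-12)² + 2*(-12)) + 13)*(-3) - 4900 = ((-8 + 144 - 24) + 13)*(-3) - 4900 = (112 + 13)*(-3) - 4900 = 125*(-3) - 4900 = -375 - 4900 = -5275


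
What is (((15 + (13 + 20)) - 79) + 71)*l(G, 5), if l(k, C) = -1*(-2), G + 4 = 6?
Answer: 80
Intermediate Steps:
G = 2 (G = -4 + 6 = 2)
l(k, C) = 2
(((15 + (13 + 20)) - 79) + 71)*l(G, 5) = (((15 + (13 + 20)) - 79) + 71)*2 = (((15 + 33) - 79) + 71)*2 = ((48 - 79) + 71)*2 = (-31 + 71)*2 = 40*2 = 80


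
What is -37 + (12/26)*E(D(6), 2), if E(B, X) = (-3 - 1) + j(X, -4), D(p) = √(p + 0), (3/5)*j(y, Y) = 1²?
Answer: -495/13 ≈ -38.077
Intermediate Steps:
j(y, Y) = 5/3 (j(y, Y) = (5/3)*1² = (5/3)*1 = 5/3)
D(p) = √p
E(B, X) = -7/3 (E(B, X) = (-3 - 1) + 5/3 = -4 + 5/3 = -7/3)
-37 + (12/26)*E(D(6), 2) = -37 + (12/26)*(-7/3) = -37 + (12*(1/26))*(-7/3) = -37 + (6/13)*(-7/3) = -37 - 14/13 = -495/13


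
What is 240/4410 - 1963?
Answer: -288553/147 ≈ -1962.9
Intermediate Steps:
240/4410 - 1963 = 240*(1/4410) - 1963 = 8/147 - 1963 = -288553/147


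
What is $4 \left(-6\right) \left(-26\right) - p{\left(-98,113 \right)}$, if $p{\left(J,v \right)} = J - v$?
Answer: $835$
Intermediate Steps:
$4 \left(-6\right) \left(-26\right) - p{\left(-98,113 \right)} = 4 \left(-6\right) \left(-26\right) - \left(-98 - 113\right) = \left(-24\right) \left(-26\right) - \left(-98 - 113\right) = 624 - -211 = 624 + 211 = 835$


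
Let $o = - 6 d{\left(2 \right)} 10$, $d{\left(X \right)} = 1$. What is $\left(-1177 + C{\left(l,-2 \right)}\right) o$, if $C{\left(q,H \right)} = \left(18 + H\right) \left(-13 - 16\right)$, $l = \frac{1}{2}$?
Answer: $98460$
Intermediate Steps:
$l = \frac{1}{2} \approx 0.5$
$C{\left(q,H \right)} = -522 - 29 H$ ($C{\left(q,H \right)} = \left(18 + H\right) \left(-29\right) = -522 - 29 H$)
$o = -60$ ($o = \left(-6\right) 1 \cdot 10 = \left(-6\right) 10 = -60$)
$\left(-1177 + C{\left(l,-2 \right)}\right) o = \left(-1177 - 464\right) \left(-60\right) = \left(-1641\right) \left(-60\right) = 98460$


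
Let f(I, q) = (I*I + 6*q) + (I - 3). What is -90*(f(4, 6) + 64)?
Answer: -10530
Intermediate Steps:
f(I, q) = -3 + I + I**2 + 6*q (f(I, q) = (I**2 + 6*q) + (-3 + I) = -3 + I + I**2 + 6*q)
-90*(f(4, 6) + 64) = -90*((-3 + 4 + 4**2 + 6*6) + 64) = -90*((-3 + 4 + 16 + 36) + 64) = -90*(53 + 64) = -90*117 = -10530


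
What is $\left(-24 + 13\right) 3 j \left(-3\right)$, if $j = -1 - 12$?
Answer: $-1287$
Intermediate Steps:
$j = -13$ ($j = -1 - 12 = -13$)
$\left(-24 + 13\right) 3 j \left(-3\right) = \left(-24 + 13\right) 3 \left(-13\right) \left(-3\right) = - 11 \left(\left(-39\right) \left(-3\right)\right) = \left(-11\right) 117 = -1287$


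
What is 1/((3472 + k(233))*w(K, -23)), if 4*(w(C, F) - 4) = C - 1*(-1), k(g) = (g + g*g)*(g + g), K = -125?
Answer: -1/686089548 ≈ -1.4575e-9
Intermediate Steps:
k(g) = 2*g*(g + g²) (k(g) = (g + g²)*(2*g) = 2*g*(g + g²))
w(C, F) = 17/4 + C/4 (w(C, F) = 4 + (C - 1*(-1))/4 = 4 + (C + 1)/4 = 4 + (1 + C)/4 = 4 + (¼ + C/4) = 17/4 + C/4)
1/((3472 + k(233))*w(K, -23)) = 1/((3472 + 2*233²*(1 + 233))*(17/4 + (¼)*(-125))) = 1/((3472 + 2*54289*234)*(17/4 - 125/4)) = 1/((3472 + 25407252)*(-27)) = -1/27/25410724 = (1/25410724)*(-1/27) = -1/686089548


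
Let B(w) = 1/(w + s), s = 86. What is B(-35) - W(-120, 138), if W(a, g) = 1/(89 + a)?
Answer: 82/1581 ≈ 0.051866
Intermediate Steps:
B(w) = 1/(86 + w) (B(w) = 1/(w + 86) = 1/(86 + w))
B(-35) - W(-120, 138) = 1/(86 - 35) - 1/(89 - 120) = 1/51 - 1/(-31) = 1/51 - 1*(-1/31) = 1/51 + 1/31 = 82/1581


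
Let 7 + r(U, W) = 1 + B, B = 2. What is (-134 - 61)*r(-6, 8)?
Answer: 780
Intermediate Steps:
r(U, W) = -4 (r(U, W) = -7 + (1 + 2) = -7 + 3 = -4)
(-134 - 61)*r(-6, 8) = (-134 - 61)*(-4) = -195*(-4) = 780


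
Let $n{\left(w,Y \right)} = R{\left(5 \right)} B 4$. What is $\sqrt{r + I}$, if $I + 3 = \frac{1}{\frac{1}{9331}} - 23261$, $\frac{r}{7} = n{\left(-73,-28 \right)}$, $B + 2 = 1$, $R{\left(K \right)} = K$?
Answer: $i \sqrt{14073} \approx 118.63 i$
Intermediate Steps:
$B = -1$ ($B = -2 + 1 = -1$)
$n{\left(w,Y \right)} = -20$ ($n{\left(w,Y \right)} = 5 \left(-1\right) 4 = \left(-5\right) 4 = -20$)
$r = -140$ ($r = 7 \left(-20\right) = -140$)
$I = -13933$ ($I = -3 - \left(23261 - \frac{1}{\frac{1}{9331}}\right) = -3 + \left(9331 - 23261\right) = -3 - 13930 = -13933$)
$\sqrt{r + I} = \sqrt{-140 - 13933} = \sqrt{-14073} = i \sqrt{14073}$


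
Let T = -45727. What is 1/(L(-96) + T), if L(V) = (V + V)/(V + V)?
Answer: -1/45726 ≈ -2.1869e-5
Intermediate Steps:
L(V) = 1 (L(V) = (2*V)/((2*V)) = (2*V)*(1/(2*V)) = 1)
1/(L(-96) + T) = 1/(1 - 45727) = 1/(-45726) = -1/45726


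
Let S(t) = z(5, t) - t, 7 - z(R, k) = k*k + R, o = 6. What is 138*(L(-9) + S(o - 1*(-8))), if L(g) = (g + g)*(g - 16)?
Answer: 33396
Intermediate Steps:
L(g) = 2*g*(-16 + g) (L(g) = (2*g)*(-16 + g) = 2*g*(-16 + g))
z(R, k) = 7 - R - k² (z(R, k) = 7 - (k*k + R) = 7 - (k² + R) = 7 - (R + k²) = 7 + (-R - k²) = 7 - R - k²)
S(t) = 2 - t - t² (S(t) = (7 - 1*5 - t²) - t = (7 - 5 - t²) - t = (2 - t²) - t = 2 - t - t²)
138*(L(-9) + S(o - 1*(-8))) = 138*(2*(-9)*(-16 - 9) + (2 - (6 - 1*(-8)) - (6 - 1*(-8))²)) = 138*(2*(-9)*(-25) + (2 - (6 + 8) - (6 + 8)²)) = 138*(450 + (2 - 1*14 - 1*14²)) = 138*(450 + (2 - 14 - 1*196)) = 138*(450 + (2 - 14 - 196)) = 138*(450 - 208) = 138*242 = 33396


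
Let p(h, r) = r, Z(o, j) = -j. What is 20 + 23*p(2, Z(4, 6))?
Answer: -118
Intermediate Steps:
20 + 23*p(2, Z(4, 6)) = 20 + 23*(-1*6) = 20 + 23*(-6) = 20 - 138 = -118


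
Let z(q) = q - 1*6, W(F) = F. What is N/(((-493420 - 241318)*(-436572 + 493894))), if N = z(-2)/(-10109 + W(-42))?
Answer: -2/106881532689259 ≈ -1.8712e-14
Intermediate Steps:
z(q) = -6 + q (z(q) = q - 6 = -6 + q)
N = 8/10151 (N = (-6 - 2)/(-10109 - 42) = -8/(-10151) = -1/10151*(-8) = 8/10151 ≈ 0.00078810)
N/(((-493420 - 241318)*(-436572 + 493894))) = 8/(10151*(((-493420 - 241318)*(-436572 + 493894)))) = 8/(10151*((-734738*57322))) = (8/10151)/(-42116651636) = (8/10151)*(-1/42116651636) = -2/106881532689259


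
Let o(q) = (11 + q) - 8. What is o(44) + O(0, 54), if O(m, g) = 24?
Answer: 71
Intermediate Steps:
o(q) = 3 + q
o(44) + O(0, 54) = (3 + 44) + 24 = 47 + 24 = 71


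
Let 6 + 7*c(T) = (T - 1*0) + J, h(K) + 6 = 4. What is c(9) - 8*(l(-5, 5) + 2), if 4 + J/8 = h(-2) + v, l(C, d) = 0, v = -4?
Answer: -27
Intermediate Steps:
h(K) = -2 (h(K) = -6 + 4 = -2)
J = -80 (J = -32 + 8*(-2 - 4) = -32 + 8*(-6) = -32 - 48 = -80)
c(T) = -86/7 + T/7 (c(T) = -6/7 + ((T - 1*0) - 80)/7 = -6/7 + ((T + 0) - 80)/7 = -6/7 + (T - 80)/7 = -6/7 + (-80 + T)/7 = -6/7 + (-80/7 + T/7) = -86/7 + T/7)
c(9) - 8*(l(-5, 5) + 2) = (-86/7 + (⅐)*9) - 8*(0 + 2) = (-86/7 + 9/7) - 8*2 = -11 - 16 = -27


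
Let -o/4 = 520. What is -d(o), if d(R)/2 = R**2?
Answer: -8652800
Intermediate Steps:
o = -2080 (o = -4*520 = -2080)
d(R) = 2*R**2
-d(o) = -2*(-2080)**2 = -2*4326400 = -1*8652800 = -8652800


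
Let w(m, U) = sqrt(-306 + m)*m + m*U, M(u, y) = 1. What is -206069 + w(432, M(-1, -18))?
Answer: -205637 + 1296*sqrt(14) ≈ -2.0079e+5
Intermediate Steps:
w(m, U) = U*m + m*sqrt(-306 + m) (w(m, U) = m*sqrt(-306 + m) + U*m = U*m + m*sqrt(-306 + m))
-206069 + w(432, M(-1, -18)) = -206069 + 432*(1 + sqrt(-306 + 432)) = -206069 + 432*(1 + sqrt(126)) = -206069 + 432*(1 + 3*sqrt(14)) = -206069 + (432 + 1296*sqrt(14)) = -205637 + 1296*sqrt(14)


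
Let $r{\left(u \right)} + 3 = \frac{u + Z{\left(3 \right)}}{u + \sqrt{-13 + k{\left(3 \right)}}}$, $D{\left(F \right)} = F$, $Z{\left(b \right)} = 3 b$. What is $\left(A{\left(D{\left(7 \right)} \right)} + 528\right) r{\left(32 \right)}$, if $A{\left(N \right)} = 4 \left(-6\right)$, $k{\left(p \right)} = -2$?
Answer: $\frac{504 \left(- 3 \sqrt{15} + 55 i\right)}{\sqrt{15} - 32 i} \approx -875.57 - 77.027 i$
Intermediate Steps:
$r{\left(u \right)} = -3 + \frac{9 + u}{u + i \sqrt{15}}$ ($r{\left(u \right)} = -3 + \frac{u + 3 \cdot 3}{u + \sqrt{-13 - 2}} = -3 + \frac{u + 9}{u + \sqrt{-15}} = -3 + \frac{9 + u}{u + i \sqrt{15}}$)
$A{\left(N \right)} = -24$
$\left(A{\left(D{\left(7 \right)} \right)} + 528\right) r{\left(32 \right)} = \left(-24 + 528\right) \frac{9 - 64 - 3 i \sqrt{15}}{32 + i \sqrt{15}} = 504 \frac{9 - 64 - 3 i \sqrt{15}}{32 + i \sqrt{15}} = 504 \frac{-55 - 3 i \sqrt{15}}{32 + i \sqrt{15}} = \frac{504 \left(-55 - 3 i \sqrt{15}\right)}{32 + i \sqrt{15}}$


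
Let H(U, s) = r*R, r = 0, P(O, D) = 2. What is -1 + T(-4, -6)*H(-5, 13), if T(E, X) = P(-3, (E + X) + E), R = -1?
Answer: -1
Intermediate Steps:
T(E, X) = 2
H(U, s) = 0 (H(U, s) = 0*(-1) = 0)
-1 + T(-4, -6)*H(-5, 13) = -1 + 2*0 = -1 + 0 = -1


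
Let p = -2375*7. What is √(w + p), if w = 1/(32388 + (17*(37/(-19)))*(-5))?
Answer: I*√6360114506427802/618517 ≈ 128.94*I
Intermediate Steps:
w = 19/618517 (w = 1/(32388 + (17*(37*(-1/19)))*(-5)) = 1/(32388 + (17*(-37/19))*(-5)) = 1/(32388 - 629/19*(-5)) = 1/(32388 + 3145/19) = 1/(618517/19) = 19/618517 ≈ 3.0719e-5)
p = -16625
√(w + p) = √(19/618517 - 16625) = √(-10282845106/618517) = I*√6360114506427802/618517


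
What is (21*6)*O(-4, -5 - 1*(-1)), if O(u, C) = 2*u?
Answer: -1008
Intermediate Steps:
(21*6)*O(-4, -5 - 1*(-1)) = (21*6)*(2*(-4)) = 126*(-8) = -1008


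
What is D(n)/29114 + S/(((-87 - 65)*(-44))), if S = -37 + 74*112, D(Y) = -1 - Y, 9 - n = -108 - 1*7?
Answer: 119691807/97357216 ≈ 1.2294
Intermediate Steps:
n = 124 (n = 9 - (-108 - 1*7) = 9 - (-108 - 7) = 9 - 1*(-115) = 9 + 115 = 124)
S = 8251 (S = -37 + 8288 = 8251)
D(n)/29114 + S/(((-87 - 65)*(-44))) = (-1 - 1*124)/29114 + 8251/(((-87 - 65)*(-44))) = (-1 - 124)*(1/29114) + 8251/((-152*(-44))) = -125*1/29114 + 8251/6688 = -125/29114 + 8251*(1/6688) = -125/29114 + 8251/6688 = 119691807/97357216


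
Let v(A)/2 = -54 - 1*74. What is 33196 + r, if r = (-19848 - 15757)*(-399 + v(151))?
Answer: 23354471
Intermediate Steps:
v(A) = -256 (v(A) = 2*(-54 - 1*74) = 2*(-54 - 74) = 2*(-128) = -256)
r = 23321275 (r = (-19848 - 15757)*(-399 - 256) = -35605*(-655) = 23321275)
33196 + r = 33196 + 23321275 = 23354471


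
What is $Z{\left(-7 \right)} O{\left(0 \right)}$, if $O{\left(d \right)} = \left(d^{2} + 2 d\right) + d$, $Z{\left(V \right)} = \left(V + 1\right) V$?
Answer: $0$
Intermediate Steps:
$Z{\left(V \right)} = V \left(1 + V\right)$ ($Z{\left(V \right)} = \left(1 + V\right) V = V \left(1 + V\right)$)
$O{\left(d \right)} = d^{2} + 3 d$
$Z{\left(-7 \right)} O{\left(0 \right)} = - 7 \left(1 - 7\right) 0 \left(3 + 0\right) = \left(-7\right) \left(-6\right) 0 \cdot 3 = 42 \cdot 0 = 0$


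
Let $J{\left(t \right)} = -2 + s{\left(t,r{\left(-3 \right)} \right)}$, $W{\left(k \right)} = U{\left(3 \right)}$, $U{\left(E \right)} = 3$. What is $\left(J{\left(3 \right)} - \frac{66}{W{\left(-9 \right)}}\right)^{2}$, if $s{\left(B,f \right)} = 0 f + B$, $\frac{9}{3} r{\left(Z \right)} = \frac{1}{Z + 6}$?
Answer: $441$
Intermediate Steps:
$r{\left(Z \right)} = \frac{1}{3 \left(6 + Z\right)}$ ($r{\left(Z \right)} = \frac{1}{3 \left(Z + 6\right)} = \frac{1}{3 \left(6 + Z\right)}$)
$s{\left(B,f \right)} = B$ ($s{\left(B,f \right)} = 0 + B = B$)
$W{\left(k \right)} = 3$
$J{\left(t \right)} = -2 + t$
$\left(J{\left(3 \right)} - \frac{66}{W{\left(-9 \right)}}\right)^{2} = \left(\left(-2 + 3\right) - \frac{66}{3}\right)^{2} = \left(1 - 22\right)^{2} = \left(-21\right)^{2} = 441$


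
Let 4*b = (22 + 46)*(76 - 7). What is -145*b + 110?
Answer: -169975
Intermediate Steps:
b = 1173 (b = ((22 + 46)*(76 - 7))/4 = (68*69)/4 = (1/4)*4692 = 1173)
-145*b + 110 = -145*1173 + 110 = -170085 + 110 = -169975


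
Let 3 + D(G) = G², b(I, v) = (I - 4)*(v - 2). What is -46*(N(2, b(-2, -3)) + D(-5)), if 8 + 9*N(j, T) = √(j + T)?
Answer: -8740/9 - 184*√2/9 ≈ -1000.0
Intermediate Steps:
b(I, v) = (-4 + I)*(-2 + v)
N(j, T) = -8/9 + √(T + j)/9 (N(j, T) = -8/9 + √(j + T)/9 = -8/9 + √(T + j)/9)
D(G) = -3 + G²
-46*(N(2, b(-2, -3)) + D(-5)) = -46*((-8/9 + √((8 - 4*(-3) - 2*(-2) - 2*(-3)) + 2)/9) + (-3 + (-5)²)) = -46*((-8/9 + √((8 + 12 + 4 + 6) + 2)/9) + (-3 + 25)) = -46*((-8/9 + √(30 + 2)/9) + 22) = -46*((-8/9 + √32/9) + 22) = -46*((-8/9 + (4*√2)/9) + 22) = -46*((-8/9 + 4*√2/9) + 22) = -46*(190/9 + 4*√2/9) = -8740/9 - 184*√2/9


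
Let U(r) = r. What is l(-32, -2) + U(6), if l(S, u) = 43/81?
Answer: 529/81 ≈ 6.5309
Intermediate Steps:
l(S, u) = 43/81 (l(S, u) = 43*(1/81) = 43/81)
l(-32, -2) + U(6) = 43/81 + 6 = 529/81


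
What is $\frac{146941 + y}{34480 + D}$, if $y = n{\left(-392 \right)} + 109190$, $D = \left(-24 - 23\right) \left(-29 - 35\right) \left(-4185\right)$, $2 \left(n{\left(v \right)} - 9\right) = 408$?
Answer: $- \frac{32043}{1569250} \approx -0.020419$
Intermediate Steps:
$n{\left(v \right)} = 213$ ($n{\left(v \right)} = 9 + \frac{1}{2} \cdot 408 = 9 + 204 = 213$)
$D = -12588480$ ($D = \left(-47\right) \left(-64\right) \left(-4185\right) = 3008 \left(-4185\right) = -12588480$)
$y = 109403$ ($y = 213 + 109190 = 109403$)
$\frac{146941 + y}{34480 + D} = \frac{146941 + 109403}{34480 - 12588480} = \frac{256344}{-12554000} = 256344 \left(- \frac{1}{12554000}\right) = - \frac{32043}{1569250}$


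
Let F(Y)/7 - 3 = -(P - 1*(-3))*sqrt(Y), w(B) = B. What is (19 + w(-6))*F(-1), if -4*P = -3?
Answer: 273 - 1365*I/4 ≈ 273.0 - 341.25*I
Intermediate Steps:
P = 3/4 (P = -1/4*(-3) = 3/4 ≈ 0.75000)
F(Y) = 21 - 105*sqrt(Y)/4 (F(Y) = 21 + 7*(-(3/4 - 1*(-3))*sqrt(Y)) = 21 + 7*(-(3/4 + 3)*sqrt(Y)) = 21 + 7*(-15*sqrt(Y)/4) = 21 - 105*sqrt(Y)/4)
(19 + w(-6))*F(-1) = (19 - 6)*(21 - 105*I/4) = 13*(21 - 105*I/4) = 273 - 1365*I/4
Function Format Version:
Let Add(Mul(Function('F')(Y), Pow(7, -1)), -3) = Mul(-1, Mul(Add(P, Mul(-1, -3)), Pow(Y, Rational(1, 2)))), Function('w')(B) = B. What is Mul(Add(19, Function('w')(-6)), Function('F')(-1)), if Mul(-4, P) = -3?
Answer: Add(273, Mul(Rational(-1365, 4), I)) ≈ Add(273.00, Mul(-341.25, I))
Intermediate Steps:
P = Rational(3, 4) (P = Mul(Rational(-1, 4), -3) = Rational(3, 4) ≈ 0.75000)
Function('F')(Y) = Add(21, Mul(Rational(-105, 4), Pow(Y, Rational(1, 2)))) (Function('F')(Y) = Add(21, Mul(7, Mul(-1, Mul(Add(Rational(3, 4), Mul(-1, -3)), Pow(Y, Rational(1, 2)))))) = Add(21, Mul(7, Mul(-1, Mul(Add(Rational(3, 4), 3), Pow(Y, Rational(1, 2)))))) = Add(21, Mul(7, Mul(-1, Mul(Rational(15, 4), Pow(Y, Rational(1, 2)))))) = Add(21, Mul(7, Mul(Rational(-15, 4), Pow(Y, Rational(1, 2))))) = Add(21, Mul(Rational(-105, 4), Pow(Y, Rational(1, 2)))))
Mul(Add(19, Function('w')(-6)), Function('F')(-1)) = Mul(Add(19, -6), Add(21, Mul(Rational(-105, 4), Pow(-1, Rational(1, 2))))) = Mul(13, Add(21, Mul(Rational(-105, 4), I))) = Add(273, Mul(Rational(-1365, 4), I))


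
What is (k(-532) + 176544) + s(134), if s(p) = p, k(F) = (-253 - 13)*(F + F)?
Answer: 459702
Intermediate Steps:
k(F) = -532*F
(k(-532) + 176544) + s(134) = (-532*(-532) + 176544) + 134 = (283024 + 176544) + 134 = 459568 + 134 = 459702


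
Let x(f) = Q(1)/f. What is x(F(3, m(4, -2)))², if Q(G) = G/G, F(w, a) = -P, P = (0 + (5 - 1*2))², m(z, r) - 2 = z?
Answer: 1/81 ≈ 0.012346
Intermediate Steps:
m(z, r) = 2 + z
P = 9 (P = (0 + (5 - 2))² = (0 + 3)² = 3² = 9)
F(w, a) = -9 (F(w, a) = -1*9 = -9)
Q(G) = 1
x(f) = 1/f
x(F(3, m(4, -2)))² = (1/(-9))² = (-⅑)² = 1/81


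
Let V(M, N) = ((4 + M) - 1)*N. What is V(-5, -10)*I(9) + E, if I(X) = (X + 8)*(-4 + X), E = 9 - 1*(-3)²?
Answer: 1700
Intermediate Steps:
E = 0 (E = 9 - 1*9 = 9 - 9 = 0)
V(M, N) = N*(3 + M) (V(M, N) = (3 + M)*N = N*(3 + M))
I(X) = (-4 + X)*(8 + X) (I(X) = (8 + X)*(-4 + X) = (-4 + X)*(8 + X))
V(-5, -10)*I(9) + E = (-10*(3 - 5))*(-32 + 9² + 4*9) + 0 = (-10*(-2))*(-32 + 81 + 36) + 0 = 20*85 + 0 = 1700 + 0 = 1700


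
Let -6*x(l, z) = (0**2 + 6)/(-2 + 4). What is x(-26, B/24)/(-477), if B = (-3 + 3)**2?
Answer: 1/954 ≈ 0.0010482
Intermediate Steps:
B = 0 (B = 0**2 = 0)
x(l, z) = -1/2 (x(l, z) = -(0**2 + 6)/(6*(-2 + 4)) = -(0 + 6)/(6*2) = -1/2)
x(-26, B/24)/(-477) = -1/2/(-477) = -1/2*(-1/477) = 1/954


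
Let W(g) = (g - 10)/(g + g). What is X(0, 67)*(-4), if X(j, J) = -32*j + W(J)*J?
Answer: -114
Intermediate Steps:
W(g) = (-10 + g)/(2*g) (W(g) = (-10 + g)/((2*g)) = (-10 + g)*(1/(2*g)) = (-10 + g)/(2*g))
X(j, J) = -5 + J/2 - 32*j (X(j, J) = -32*j + ((-10 + J)/(2*J))*J = -32*j + (-5 + J/2) = -5 + J/2 - 32*j)
X(0, 67)*(-4) = (-5 + (1/2)*67 - 32*0)*(-4) = (-5 + 67/2 + 0)*(-4) = (57/2)*(-4) = -114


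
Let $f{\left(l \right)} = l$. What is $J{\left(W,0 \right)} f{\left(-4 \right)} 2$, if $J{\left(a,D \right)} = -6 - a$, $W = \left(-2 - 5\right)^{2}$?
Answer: $440$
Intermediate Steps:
$W = 49$ ($W = \left(-7\right)^{2} = 49$)
$J{\left(W,0 \right)} f{\left(-4 \right)} 2 = \left(-6 - 49\right) \left(-4\right) 2 = \left(-55\right) \left(-4\right) 2 = 220 \cdot 2 = 440$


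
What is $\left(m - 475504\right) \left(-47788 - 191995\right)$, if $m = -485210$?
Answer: $230362885062$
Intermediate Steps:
$\left(m - 475504\right) \left(-47788 - 191995\right) = \left(-485210 - 475504\right) \left(-47788 - 191995\right) = \left(-960714\right) \left(-239783\right) = 230362885062$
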